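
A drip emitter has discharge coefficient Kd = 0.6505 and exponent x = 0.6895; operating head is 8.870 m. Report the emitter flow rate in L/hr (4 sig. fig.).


Approach: apply the emitter characteristic equation, q = Kd * h^x.
q = 0.6505 * 8.870^0.6895 = 2.930 L/hr
Therefore the emitter flow rate = 2.930 L/hr.


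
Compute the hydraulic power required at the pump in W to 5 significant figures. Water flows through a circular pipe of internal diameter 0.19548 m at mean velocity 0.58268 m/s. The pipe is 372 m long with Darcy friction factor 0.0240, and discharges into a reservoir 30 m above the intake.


Approach: apply continuity + Darcy-Weisbach + hydraulic power, Q = A*v; hf = f*(L/D)*(v^2/(2g)); H = static + hf; P = rho*g*Q*H.
Step 1 — flow rate (continuity, Q = A*v):
  A = pi*(0.19548/2)^2 = 0.03001197 m^2
  Q = 0.03001197 * 0.58268 = 0.01748738 m^3/s
Step 2 — friction head loss (Darcy-Weisbach):
  hf = 0.0240 * (372/0.19548) * (0.58268^2 / (2*9.81))
  hf = 0.7903384 m
Step 3 — total head: H = 30 + 0.7903384 = 30.79034 m
Step 4 — hydraulic power (P = rho*g*Q*H):
  P = 1000 * 9.81 * 0.01748738 * 30.79034 = 5282.1 W
Therefore the hydraulic power required at the pump = 5282.1 W.


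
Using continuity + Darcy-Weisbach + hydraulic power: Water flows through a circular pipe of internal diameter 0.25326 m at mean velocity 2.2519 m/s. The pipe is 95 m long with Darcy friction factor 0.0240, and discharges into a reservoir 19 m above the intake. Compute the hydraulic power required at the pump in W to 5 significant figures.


Approach: apply continuity + Darcy-Weisbach + hydraulic power, Q = A*v; hf = f*(L/D)*(v^2/(2g)); H = static + hf; P = rho*g*Q*H.
Step 1 — flow rate (continuity, Q = A*v):
  A = pi*(0.25326/2)^2 = 0.05037593 m^2
  Q = 0.05037593 * 2.2519 = 0.1134416 m^3/s
Step 2 — friction head loss (Darcy-Weisbach):
  hf = 0.0240 * (95/0.25326) * (2.2519^2 / (2*9.81))
  hf = 2.326845 m
Step 3 — total head: H = 19 + 2.326845 = 21.32684 m
Step 4 — hydraulic power (P = rho*g*Q*H):
  P = 1000 * 9.81 * 0.1134416 * 21.32684 = 23734 W
Therefore the hydraulic power required at the pump = 23734 W.


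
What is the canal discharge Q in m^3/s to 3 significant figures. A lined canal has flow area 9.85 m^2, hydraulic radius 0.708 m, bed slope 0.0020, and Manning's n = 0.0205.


Approach: apply Manning's equation, Q = (1/n)*A*R^(2/3)*S^(1/2).
Q = (1/0.0205) * 9.85 * 0.708^(2/3) * 0.0020^(1/2) = 17.1 m^3/s
Therefore the canal discharge Q = 17.1 m^3/s.


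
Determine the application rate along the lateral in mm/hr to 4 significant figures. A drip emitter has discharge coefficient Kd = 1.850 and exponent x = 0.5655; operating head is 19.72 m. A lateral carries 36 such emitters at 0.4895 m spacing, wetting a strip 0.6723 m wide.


Approach: apply the emitter equation with a lateral mass balance, q = Kd*h^x; Q = n*q; rate = Q/(n*spacing*width).
Step 1 — single emitter flow (q = Kd*h^x):
  q = 1.850 * 19.72^0.5655 = 9.98715 L/hr
Step 2 — total lateral flow: Q = 36 * 9.98715 = 359.537 L/hr
Step 3 — wetted area: A = 36 * 0.4895 * 0.6723 = 11.8473 m^2
Step 4 — application rate: Q/A = 359.537/11.8473 = 30.35 mm/hr
Therefore the application rate along the lateral = 30.35 mm/hr.


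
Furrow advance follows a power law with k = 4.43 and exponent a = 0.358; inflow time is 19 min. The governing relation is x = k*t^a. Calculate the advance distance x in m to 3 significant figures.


x = 4.43 * 19^0.358 = 12.7 m
Therefore the advance distance x = 12.7 m.


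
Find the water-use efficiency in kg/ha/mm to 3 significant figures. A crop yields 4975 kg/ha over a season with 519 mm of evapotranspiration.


Approach: apply the water-use efficiency ratio, WUE = yield/ET.
WUE = 4975 / 519 = 9.59 kg/ha/mm
Therefore the water-use efficiency = 9.59 kg/ha/mm.


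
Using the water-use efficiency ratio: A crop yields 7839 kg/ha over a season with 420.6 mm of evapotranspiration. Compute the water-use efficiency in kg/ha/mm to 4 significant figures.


Approach: apply the water-use efficiency ratio, WUE = yield/ET.
WUE = 7839 / 420.6 = 18.64 kg/ha/mm
Therefore the water-use efficiency = 18.64 kg/ha/mm.


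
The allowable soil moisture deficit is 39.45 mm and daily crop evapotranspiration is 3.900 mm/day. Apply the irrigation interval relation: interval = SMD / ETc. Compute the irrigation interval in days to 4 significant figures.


interval = 39.45 / 3.900 = 10.12 days
Therefore the irrigation interval = 10.12 days.


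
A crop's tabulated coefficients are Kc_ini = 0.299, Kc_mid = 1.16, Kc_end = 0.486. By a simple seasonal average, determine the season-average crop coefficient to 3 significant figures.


Approach: apply a simple seasonal average, Kc_avg = (Kc_ini + Kc_mid + Kc_end)/3.
Kc_avg = (0.299 + 1.16 + 0.486)/3 = 0.648
Therefore the season-average crop coefficient = 0.648.


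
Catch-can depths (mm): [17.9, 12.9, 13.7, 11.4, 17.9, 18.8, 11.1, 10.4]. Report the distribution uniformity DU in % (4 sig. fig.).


Approach: apply the low-quarter distribution uniformity, DU = (mean of lowest quarter of readings / overall mean)*100.
sorted lowest 2 of 8: [10.4, 11.1] -> mean = 10.7500 mm
overall mean = 14.2625 mm
DU = (10.7500/14.2625)*100 = 75.37 %
Therefore the distribution uniformity DU = 75.37 %.


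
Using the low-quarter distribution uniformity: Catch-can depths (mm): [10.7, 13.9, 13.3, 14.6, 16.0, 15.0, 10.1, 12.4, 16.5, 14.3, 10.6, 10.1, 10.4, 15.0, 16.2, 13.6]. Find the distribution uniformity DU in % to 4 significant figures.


Approach: apply the low-quarter distribution uniformity, DU = (mean of lowest quarter of readings / overall mean)*100.
sorted lowest 4 of 16: [10.1, 10.1, 10.4, 10.6] -> mean = 10.3000 mm
overall mean = 13.2937 mm
DU = (10.3000/13.2937)*100 = 77.48 %
Therefore the distribution uniformity DU = 77.48 %.


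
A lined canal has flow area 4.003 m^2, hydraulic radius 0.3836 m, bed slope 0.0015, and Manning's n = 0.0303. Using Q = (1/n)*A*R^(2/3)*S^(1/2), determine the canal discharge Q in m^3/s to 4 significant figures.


Q = (1/0.0303) * 4.003 * 0.3836^(2/3) * 0.0015^(1/2) = 2.701 m^3/s
Therefore the canal discharge Q = 2.701 m^3/s.


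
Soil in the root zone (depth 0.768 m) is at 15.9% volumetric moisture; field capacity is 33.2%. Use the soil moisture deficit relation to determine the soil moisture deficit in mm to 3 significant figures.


Approach: apply the soil moisture deficit relation, SMD = (FC - theta)/100 * depth * 1000.
SMD = (33.2 - 15.9)/100 * 0.768 * 1000 = 133 mm
Therefore the soil moisture deficit = 133 mm.


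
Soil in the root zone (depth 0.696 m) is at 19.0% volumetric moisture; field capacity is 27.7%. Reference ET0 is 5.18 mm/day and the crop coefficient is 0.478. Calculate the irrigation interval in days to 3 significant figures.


Approach: apply soil-water budget scheduling, SMD = (FC-theta)/100*depth*1000; ETc = ET0*Kc; interval = SMD/ETc.
Step 1 — soil moisture deficit:
  SMD = (27.7 - 19.0)/100 * 0.696 * 1000 = 60.552 mm
Step 2 — daily crop ET (ETc = ET0*Kc):
  ETc = 5.18 * 0.478 = 2.4760 mm/day
Step 3 — irrigation interval (SMD/ETc):
  interval = 60.552 / 2.4760 = 24.5 days
Therefore the irrigation interval = 24.5 days.


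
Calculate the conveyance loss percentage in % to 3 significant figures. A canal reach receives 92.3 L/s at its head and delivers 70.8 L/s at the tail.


Approach: apply the conveyance loss ratio, loss% = ((Q_head - Q_tail)/Q_head)*100.
loss = ((92.3 - 70.8)/92.3)*100 = 23.3 %
Therefore the conveyance loss percentage = 23.3 %.


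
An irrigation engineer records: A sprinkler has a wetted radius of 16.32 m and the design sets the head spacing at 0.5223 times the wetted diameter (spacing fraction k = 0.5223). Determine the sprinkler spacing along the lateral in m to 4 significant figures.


Approach: apply the sprinkler spacing rule (spacing as a fraction of wetted diameter), S = k*(2*R).
S = 0.5223 * (2 * 16.32) = 17.05 m
Therefore the sprinkler spacing along the lateral = 17.05 m.


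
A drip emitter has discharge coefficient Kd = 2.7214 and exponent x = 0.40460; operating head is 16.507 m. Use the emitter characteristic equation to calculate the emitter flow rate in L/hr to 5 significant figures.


Approach: apply the emitter characteristic equation, q = Kd * h^x.
q = 2.7214 * 16.507^0.40460 = 8.4618 L/hr
Therefore the emitter flow rate = 8.4618 L/hr.


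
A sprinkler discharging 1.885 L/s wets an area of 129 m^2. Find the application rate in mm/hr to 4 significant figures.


Approach: apply the application rate relation, rate = (Q/A)*3600.
rate = (1.885 / 129) * 3600 = 52.60 mm/hr
Therefore the application rate = 52.60 mm/hr.


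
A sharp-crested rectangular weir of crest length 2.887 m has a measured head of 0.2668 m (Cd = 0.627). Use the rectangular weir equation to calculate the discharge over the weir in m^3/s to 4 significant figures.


Approach: apply the rectangular weir equation, Q = (2/3)*Cd*L*sqrt(2g)*H^1.5.
Q = (2/3)*0.627*2.887*sqrt(2*9.81)*0.2668^1.5 = 0.7366 m^3/s
Therefore the discharge over the weir = 0.7366 m^3/s.


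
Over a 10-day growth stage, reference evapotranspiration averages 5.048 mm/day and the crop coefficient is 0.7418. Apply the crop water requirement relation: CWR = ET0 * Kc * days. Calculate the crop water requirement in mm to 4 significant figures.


CWR = 5.048 * 0.7418 * 10 = 37.45 mm
Therefore the crop water requirement = 37.45 mm.


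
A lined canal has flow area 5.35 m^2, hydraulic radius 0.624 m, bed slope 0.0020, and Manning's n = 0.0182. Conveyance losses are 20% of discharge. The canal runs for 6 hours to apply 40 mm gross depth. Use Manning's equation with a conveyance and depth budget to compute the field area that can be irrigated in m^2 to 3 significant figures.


Approach: apply Manning's equation with a conveyance and depth budget, Q = (1/n)*A*R^(2/3)*S^(1/2); Q_field = Q*(1-loss); Area = Q_field*t/(d/1000).
Step 1 — canal discharge (Manning's equation):
  Q = (1/0.0182) * 5.35 * 0.624^(2/3) * 0.0020^(1/2) = 9.5996 m^3/s
Step 2 — delivered flow: Q_field = 9.5996*(1 - 20/100) = 7.6797 m^3/s
Step 3 — volume delivered: V = 7.6797 * 6*3600 = 165880 m^3
Step 4 — area served: A = V / (depth/1000) = 165880 / 0.04 = 4150000 m^2
Therefore the field area that can be irrigated = 4150000 m^2.


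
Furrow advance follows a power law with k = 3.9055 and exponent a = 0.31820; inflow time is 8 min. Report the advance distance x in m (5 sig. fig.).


Approach: apply the power-law advance function, x = k*t^a.
x = 3.9055 * 8^0.31820 = 7.5690 m
Therefore the advance distance x = 7.5690 m.


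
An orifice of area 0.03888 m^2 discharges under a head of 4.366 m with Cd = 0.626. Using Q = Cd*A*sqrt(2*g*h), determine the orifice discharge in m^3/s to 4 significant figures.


Q = 0.626 * 0.03888 * sqrt(2*9.81*4.366) = 0.2253 m^3/s
Therefore the orifice discharge = 0.2253 m^3/s.


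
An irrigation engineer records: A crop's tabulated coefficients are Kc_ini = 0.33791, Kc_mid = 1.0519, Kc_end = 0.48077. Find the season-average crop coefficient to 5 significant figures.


Approach: apply a simple seasonal average, Kc_avg = (Kc_ini + Kc_mid + Kc_end)/3.
Kc_avg = (0.33791 + 1.0519 + 0.48077)/3 = 0.62353
Therefore the season-average crop coefficient = 0.62353.


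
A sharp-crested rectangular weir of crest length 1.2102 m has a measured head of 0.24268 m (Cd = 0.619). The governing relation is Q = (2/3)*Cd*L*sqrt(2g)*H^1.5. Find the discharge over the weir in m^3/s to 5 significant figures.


Q = (2/3)*0.619*1.2102*sqrt(2*9.81)*0.24268^1.5 = 0.26446 m^3/s
Therefore the discharge over the weir = 0.26446 m^3/s.


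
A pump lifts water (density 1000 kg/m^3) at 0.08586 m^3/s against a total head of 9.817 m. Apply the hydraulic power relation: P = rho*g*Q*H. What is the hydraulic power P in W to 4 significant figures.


P = 1000 * 9.81 * 0.08586 * 9.817 = 8269 W
Therefore the hydraulic power P = 8269 W.


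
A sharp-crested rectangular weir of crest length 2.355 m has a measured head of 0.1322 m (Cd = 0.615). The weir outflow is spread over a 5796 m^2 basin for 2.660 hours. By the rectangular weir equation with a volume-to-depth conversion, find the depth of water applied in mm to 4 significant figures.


Approach: apply the rectangular weir equation with a volume-to-depth conversion, Q = (2/3)*Cd*L*sqrt(2g)*H^1.5; d = Q*t/A * 1000.
Step 1 — weir discharge:
  Q = (2/3)*0.615*2.355*sqrt(2*9.81)*0.1322^1.5 = 0.205576 m^3/s
Step 2 — volume: V = 0.205576 * 2.660*3600 = 1968.59 m^3
Step 3 — depth: d = V/A * 1000 = 1968.59/5796 * 1000 = 339.6 mm
Therefore the depth of water applied = 339.6 mm.


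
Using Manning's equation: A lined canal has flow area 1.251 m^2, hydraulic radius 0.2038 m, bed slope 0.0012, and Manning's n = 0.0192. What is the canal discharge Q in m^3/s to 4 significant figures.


Approach: apply Manning's equation, Q = (1/n)*A*R^(2/3)*S^(1/2).
Q = (1/0.0192) * 1.251 * 0.2038^(2/3) * 0.0012^(1/2) = 0.7817 m^3/s
Therefore the canal discharge Q = 0.7817 m^3/s.


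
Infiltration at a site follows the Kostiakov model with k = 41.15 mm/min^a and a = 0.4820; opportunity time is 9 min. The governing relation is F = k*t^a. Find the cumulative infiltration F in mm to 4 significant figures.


F = 41.15 * 9^0.4820 = 118.7 mm
Therefore the cumulative infiltration F = 118.7 mm.


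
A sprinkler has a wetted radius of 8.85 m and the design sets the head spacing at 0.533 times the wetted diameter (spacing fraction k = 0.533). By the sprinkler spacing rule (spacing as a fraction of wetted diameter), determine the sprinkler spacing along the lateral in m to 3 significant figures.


Approach: apply the sprinkler spacing rule (spacing as a fraction of wetted diameter), S = k*(2*R).
S = 0.533 * (2 * 8.85) = 9.43 m
Therefore the sprinkler spacing along the lateral = 9.43 m.


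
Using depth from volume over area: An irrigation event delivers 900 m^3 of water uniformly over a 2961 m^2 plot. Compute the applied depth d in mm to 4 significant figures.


Approach: apply depth from volume over area, d = (V/A)*1000.
d = (900 / 2961) * 1000 = 304.0 mm
Therefore the applied depth d = 304.0 mm.


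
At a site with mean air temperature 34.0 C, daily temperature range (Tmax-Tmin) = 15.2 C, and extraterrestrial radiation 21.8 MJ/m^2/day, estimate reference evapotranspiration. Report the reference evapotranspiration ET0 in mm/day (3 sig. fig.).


Approach: apply the Hargreaves-Samani method, ET0 = 0.0023*(Tmean+17.8)*sqrt(Tmax-Tmin)*0.408*Ra.
ET0 = 0.0023*(34.0+17.8)*sqrt(15.2)*0.408*21.8 = 4.13 mm/day
Therefore the reference evapotranspiration ET0 = 4.13 mm/day.


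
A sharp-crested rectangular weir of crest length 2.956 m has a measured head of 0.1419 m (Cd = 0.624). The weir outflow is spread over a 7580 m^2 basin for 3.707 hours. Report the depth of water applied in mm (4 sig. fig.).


Approach: apply the rectangular weir equation with a volume-to-depth conversion, Q = (2/3)*Cd*L*sqrt(2g)*H^1.5; d = Q*t/A * 1000.
Step 1 — weir discharge:
  Q = (2/3)*0.624*2.956*sqrt(2*9.81)*0.1419^1.5 = 0.291153 m^3/s
Step 2 — volume: V = 0.291153 * 3.707*3600 = 3885.49 m^3
Step 3 — depth: d = V/A * 1000 = 3885.49/7580 * 1000 = 512.6 mm
Therefore the depth of water applied = 512.6 mm.


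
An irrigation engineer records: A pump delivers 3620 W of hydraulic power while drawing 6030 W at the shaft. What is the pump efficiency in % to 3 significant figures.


Approach: apply the efficiency ratio, eta = (P_out/P_in)*100.
eta = (3620 / 6030) * 100 = 60.0 %
Therefore the pump efficiency = 60.0 %.


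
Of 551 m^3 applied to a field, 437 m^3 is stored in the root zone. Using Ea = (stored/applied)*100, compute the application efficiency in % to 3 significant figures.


Ea = (437/551)*100 = 79.3 %
Therefore the application efficiency = 79.3 %.


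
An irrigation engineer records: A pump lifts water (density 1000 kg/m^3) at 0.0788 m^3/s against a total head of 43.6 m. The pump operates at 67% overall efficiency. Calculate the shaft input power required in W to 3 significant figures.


Approach: apply hydraulic power then efficiency conversion, P = rho*g*Q*H; P_in = P/eta.
Step 1 — hydraulic power (P = rho*g*Q*H):
  P = 1000 * 9.81 * 0.0788 * 43.6 = 33704 W
Step 2 — input power: P_in = P/eta = 33704 / 0.67 = 50300 W
Therefore the shaft input power required = 50300 W.


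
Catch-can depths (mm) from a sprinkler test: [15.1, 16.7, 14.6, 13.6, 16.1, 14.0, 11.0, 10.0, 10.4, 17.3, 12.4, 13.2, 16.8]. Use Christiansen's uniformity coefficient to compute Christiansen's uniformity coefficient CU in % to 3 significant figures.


Approach: apply Christiansen's uniformity coefficient, CU = (1 - mean_abs_deviation/mean)*100.
mean = 13.938 mm
mean |d_i - mean| = 2.0047 mm
CU = (1 - 2.0047/13.938)*100 = 85.6 %
Therefore Christiansen's uniformity coefficient CU = 85.6 %.


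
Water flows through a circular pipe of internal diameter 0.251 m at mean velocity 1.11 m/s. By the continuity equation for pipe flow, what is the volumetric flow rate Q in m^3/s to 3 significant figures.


Approach: apply the continuity equation for pipe flow, Q = A * v with A = pi*(D/2)^2.
A = pi*(0.251/2)^2 = 0.049481 m^2
Q = 0.049481 * 1.11 = 0.0549 m^3/s
Therefore the volumetric flow rate Q = 0.0549 m^3/s.


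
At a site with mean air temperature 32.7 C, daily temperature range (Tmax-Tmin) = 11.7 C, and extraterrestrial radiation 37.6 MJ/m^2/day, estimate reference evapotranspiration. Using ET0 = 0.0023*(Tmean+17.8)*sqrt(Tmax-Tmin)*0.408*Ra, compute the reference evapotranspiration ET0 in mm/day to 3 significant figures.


ET0 = 0.0023*(32.7+17.8)*sqrt(11.7)*0.408*37.6 = 6.09 mm/day
Therefore the reference evapotranspiration ET0 = 6.09 mm/day.


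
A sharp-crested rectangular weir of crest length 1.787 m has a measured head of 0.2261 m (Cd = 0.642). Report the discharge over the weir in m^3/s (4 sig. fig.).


Approach: apply the rectangular weir equation, Q = (2/3)*Cd*L*sqrt(2g)*H^1.5.
Q = (2/3)*0.642*1.787*sqrt(2*9.81)*0.2261^1.5 = 0.3642 m^3/s
Therefore the discharge over the weir = 0.3642 m^3/s.


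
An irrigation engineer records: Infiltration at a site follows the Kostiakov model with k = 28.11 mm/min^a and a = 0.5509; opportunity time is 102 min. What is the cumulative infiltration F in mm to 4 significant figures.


Approach: apply the Kostiakov infiltration equation, F = k*t^a.
F = 28.11 * 102^0.5509 = 359.3 mm
Therefore the cumulative infiltration F = 359.3 mm.


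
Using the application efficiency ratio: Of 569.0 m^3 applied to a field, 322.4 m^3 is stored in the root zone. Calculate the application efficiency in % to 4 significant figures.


Approach: apply the application efficiency ratio, Ea = (stored/applied)*100.
Ea = (322.4/569.0)*100 = 56.66 %
Therefore the application efficiency = 56.66 %.


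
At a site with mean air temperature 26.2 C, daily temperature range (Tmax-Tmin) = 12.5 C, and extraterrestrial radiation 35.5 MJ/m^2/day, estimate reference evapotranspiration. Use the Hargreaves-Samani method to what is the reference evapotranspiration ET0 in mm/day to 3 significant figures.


Approach: apply the Hargreaves-Samani method, ET0 = 0.0023*(Tmean+17.8)*sqrt(Tmax-Tmin)*0.408*Ra.
ET0 = 0.0023*(26.2+17.8)*sqrt(12.5)*0.408*35.5 = 5.18 mm/day
Therefore the reference evapotranspiration ET0 = 5.18 mm/day.


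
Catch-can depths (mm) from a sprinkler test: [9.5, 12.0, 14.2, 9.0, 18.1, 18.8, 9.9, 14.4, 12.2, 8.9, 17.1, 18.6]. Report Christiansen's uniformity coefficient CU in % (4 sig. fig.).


Approach: apply Christiansen's uniformity coefficient, CU = (1 - mean_abs_deviation/mean)*100.
mean = 13.5583 mm
mean |d_i - mean| = 3.30833 mm
CU = (1 - 3.30833/13.5583)*100 = 75.60 %
Therefore Christiansen's uniformity coefficient CU = 75.60 %.


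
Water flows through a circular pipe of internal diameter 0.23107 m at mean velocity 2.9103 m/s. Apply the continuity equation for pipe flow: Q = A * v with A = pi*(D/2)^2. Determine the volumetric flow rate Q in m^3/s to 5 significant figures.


A = pi*(0.23107/2)^2 = 0.04193504 m^2
Q = 0.04193504 * 2.9103 = 0.12204 m^3/s
Therefore the volumetric flow rate Q = 0.12204 m^3/s.


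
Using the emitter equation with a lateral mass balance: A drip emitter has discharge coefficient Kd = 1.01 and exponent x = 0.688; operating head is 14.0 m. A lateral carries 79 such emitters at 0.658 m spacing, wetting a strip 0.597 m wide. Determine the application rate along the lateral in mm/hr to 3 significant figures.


Approach: apply the emitter equation with a lateral mass balance, q = Kd*h^x; Q = n*q; rate = Q/(n*spacing*width).
Step 1 — single emitter flow (q = Kd*h^x):
  q = 1.01 * 14.0^0.688 = 6.2067 L/hr
Step 2 — total lateral flow: Q = 79 * 6.2067 = 490.33 L/hr
Step 3 — wetted area: A = 79 * 0.658 * 0.597 = 31.033 m^2
Step 4 — application rate: Q/A = 490.33/31.033 = 15.8 mm/hr
Therefore the application rate along the lateral = 15.8 mm/hr.


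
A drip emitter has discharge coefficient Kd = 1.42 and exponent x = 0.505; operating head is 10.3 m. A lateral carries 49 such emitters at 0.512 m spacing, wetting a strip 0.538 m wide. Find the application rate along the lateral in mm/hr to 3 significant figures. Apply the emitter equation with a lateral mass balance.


Approach: apply the emitter equation with a lateral mass balance, q = Kd*h^x; Q = n*q; rate = Q/(n*spacing*width).
Step 1 — single emitter flow (q = Kd*h^x):
  q = 1.42 * 10.3^0.505 = 4.6107 L/hr
Step 2 — total lateral flow: Q = 49 * 4.6107 = 225.93 L/hr
Step 3 — wetted area: A = 49 * 0.512 * 0.538 = 13.497 m^2
Step 4 — application rate: Q/A = 225.93/13.497 = 16.7 mm/hr
Therefore the application rate along the lateral = 16.7 mm/hr.


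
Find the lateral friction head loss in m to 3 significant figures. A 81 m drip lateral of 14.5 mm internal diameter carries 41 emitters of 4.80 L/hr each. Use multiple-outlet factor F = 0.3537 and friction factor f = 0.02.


Approach: apply Darcy-Weisbach with the multiple-outlet F-factor, Q = n*q/(3600*1000) m^3/s; v = Q/A; hf = F*f*(L/D)*(v^2/(2g)).
Q = 41*4.80/(3600*1000) = 5.4667e-05 m^3/s
A = pi*(14.5e-3/2)^2 = 1.6513e-04 m^2, so v = Q/A = 0.33105 m/s
hf = 0.3537*0.02*(81/0.0145)*(0.33105^2/(2*9.81)) = 0.221 m
Therefore the lateral friction head loss = 0.221 m.


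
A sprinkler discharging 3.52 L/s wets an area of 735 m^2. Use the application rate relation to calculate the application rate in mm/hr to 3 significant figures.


Approach: apply the application rate relation, rate = (Q/A)*3600.
rate = (3.52 / 735) * 3600 = 17.2 mm/hr
Therefore the application rate = 17.2 mm/hr.


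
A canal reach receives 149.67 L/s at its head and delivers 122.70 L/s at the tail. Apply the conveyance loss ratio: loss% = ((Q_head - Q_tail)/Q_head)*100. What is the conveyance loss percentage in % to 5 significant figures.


loss = ((149.67 - 122.70)/149.67)*100 = 18.020 %
Therefore the conveyance loss percentage = 18.020 %.


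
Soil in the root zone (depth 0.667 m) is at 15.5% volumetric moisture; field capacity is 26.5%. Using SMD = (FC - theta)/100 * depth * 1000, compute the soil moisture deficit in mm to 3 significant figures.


SMD = (26.5 - 15.5)/100 * 0.667 * 1000 = 73.4 mm
Therefore the soil moisture deficit = 73.4 mm.


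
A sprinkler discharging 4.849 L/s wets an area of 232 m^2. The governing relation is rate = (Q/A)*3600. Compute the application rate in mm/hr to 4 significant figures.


rate = (4.849 / 232) * 3600 = 75.24 mm/hr
Therefore the application rate = 75.24 mm/hr.


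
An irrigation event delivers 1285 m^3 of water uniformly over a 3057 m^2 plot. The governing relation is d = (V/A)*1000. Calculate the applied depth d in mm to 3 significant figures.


d = (1285 / 3057) * 1000 = 420 mm
Therefore the applied depth d = 420 mm.


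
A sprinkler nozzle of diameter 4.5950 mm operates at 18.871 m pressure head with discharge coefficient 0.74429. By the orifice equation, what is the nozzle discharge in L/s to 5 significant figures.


Approach: apply the orifice equation, Q = Cd*A*sqrt(2*g*h), A = pi*(d/2)^2.
A = pi*(4.5950e-3/2)^2 = 1.658292e-05 m^2
Q = 0.74429 * 1.658292e-05 * sqrt(2*9.81*18.871) * 1000 = 0.23749 L/s
Therefore the nozzle discharge = 0.23749 L/s.


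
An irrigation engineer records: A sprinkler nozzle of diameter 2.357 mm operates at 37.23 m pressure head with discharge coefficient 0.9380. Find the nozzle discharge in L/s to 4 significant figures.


Approach: apply the orifice equation, Q = Cd*A*sqrt(2*g*h), A = pi*(d/2)^2.
A = pi*(2.357e-3/2)^2 = 4.36324e-06 m^2
Q = 0.9380 * 4.36324e-06 * sqrt(2*9.81*37.23) * 1000 = 0.1106 L/s
Therefore the nozzle discharge = 0.1106 L/s.


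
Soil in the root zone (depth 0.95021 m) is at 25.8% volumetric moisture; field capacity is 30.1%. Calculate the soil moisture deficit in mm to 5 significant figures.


Approach: apply the soil moisture deficit relation, SMD = (FC - theta)/100 * depth * 1000.
SMD = (30.1 - 25.8)/100 * 0.95021 * 1000 = 40.859 mm
Therefore the soil moisture deficit = 40.859 mm.


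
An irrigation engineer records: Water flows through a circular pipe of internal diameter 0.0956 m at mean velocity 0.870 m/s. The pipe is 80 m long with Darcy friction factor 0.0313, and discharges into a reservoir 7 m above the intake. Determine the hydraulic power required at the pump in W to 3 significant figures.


Approach: apply continuity + Darcy-Weisbach + hydraulic power, Q = A*v; hf = f*(L/D)*(v^2/(2g)); H = static + hf; P = rho*g*Q*H.
Step 1 — flow rate (continuity, Q = A*v):
  A = pi*(0.0956/2)^2 = 0.0071780 m^2
  Q = 0.0071780 * 0.870 = 0.0062449 m^3/s
Step 2 — friction head loss (Darcy-Weisbach):
  hf = 0.0313 * (80/0.0956) * (0.870^2 / (2*9.81))
  hf = 1.0105 m
Step 3 — total head: H = 7 + 1.0105 = 8.0105 m
Step 4 — hydraulic power (P = rho*g*Q*H):
  P = 1000 * 9.81 * 0.0062449 * 8.0105 = 491 W
Therefore the hydraulic power required at the pump = 491 W.


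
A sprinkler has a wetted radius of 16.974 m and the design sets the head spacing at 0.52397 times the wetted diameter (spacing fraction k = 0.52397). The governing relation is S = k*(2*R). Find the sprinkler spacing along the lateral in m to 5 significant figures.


S = 0.52397 * (2 * 16.974) = 17.788 m
Therefore the sprinkler spacing along the lateral = 17.788 m.


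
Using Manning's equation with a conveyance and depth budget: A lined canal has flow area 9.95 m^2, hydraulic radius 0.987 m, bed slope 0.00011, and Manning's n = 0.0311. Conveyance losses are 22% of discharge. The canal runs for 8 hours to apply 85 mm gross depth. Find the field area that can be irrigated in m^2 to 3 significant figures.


Approach: apply Manning's equation with a conveyance and depth budget, Q = (1/n)*A*R^(2/3)*S^(1/2); Q_field = Q*(1-loss); Area = Q_field*t/(d/1000).
Step 1 — canal discharge (Manning's equation):
  Q = (1/0.0311) * 9.95 * 0.987^(2/3) * 0.00011^(1/2) = 3.3264 m^3/s
Step 2 — delivered flow: Q_field = 3.3264*(1 - 22/100) = 2.5946 m^3/s
Step 3 — volume delivered: V = 2.5946 * 8*3600 = 74724 m^3
Step 4 — area served: A = V / (depth/1000) = 74724 / 0.085 = 879000 m^2
Therefore the field area that can be irrigated = 879000 m^2.


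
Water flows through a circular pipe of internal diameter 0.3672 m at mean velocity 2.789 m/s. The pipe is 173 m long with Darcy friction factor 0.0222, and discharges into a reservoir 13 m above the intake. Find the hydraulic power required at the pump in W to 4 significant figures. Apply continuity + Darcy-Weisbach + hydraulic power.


Approach: apply continuity + Darcy-Weisbach + hydraulic power, Q = A*v; hf = f*(L/D)*(v^2/(2g)); H = static + hf; P = rho*g*Q*H.
Step 1 — flow rate (continuity, Q = A*v):
  A = pi*(0.3672/2)^2 = 0.105900 m^2
  Q = 0.105900 * 2.789 = 0.295355 m^3/s
Step 2 — friction head loss (Darcy-Weisbach):
  hf = 0.0222 * (173/0.3672) * (2.789^2 / (2*9.81))
  hf = 4.14662 m
Step 3 — total head: H = 13 + 4.14662 = 17.1466 m
Step 4 — hydraulic power (P = rho*g*Q*H):
  P = 1000 * 9.81 * 0.295355 * 17.1466 = 49680 W
Therefore the hydraulic power required at the pump = 49680 W.


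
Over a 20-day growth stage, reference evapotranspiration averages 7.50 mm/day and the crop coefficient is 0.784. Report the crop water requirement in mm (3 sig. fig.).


Approach: apply the crop water requirement relation, CWR = ET0 * Kc * days.
CWR = 7.50 * 0.784 * 20 = 118 mm
Therefore the crop water requirement = 118 mm.


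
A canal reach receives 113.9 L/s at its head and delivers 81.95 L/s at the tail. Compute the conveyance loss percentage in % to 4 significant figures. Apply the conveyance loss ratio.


Approach: apply the conveyance loss ratio, loss% = ((Q_head - Q_tail)/Q_head)*100.
loss = ((113.9 - 81.95)/113.9)*100 = 28.05 %
Therefore the conveyance loss percentage = 28.05 %.


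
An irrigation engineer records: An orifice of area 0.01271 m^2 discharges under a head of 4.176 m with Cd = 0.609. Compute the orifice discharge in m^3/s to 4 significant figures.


Approach: apply the orifice equation, Q = Cd*A*sqrt(2*g*h).
Q = 0.609 * 0.01271 * sqrt(2*9.81*4.176) = 0.07006 m^3/s
Therefore the orifice discharge = 0.07006 m^3/s.


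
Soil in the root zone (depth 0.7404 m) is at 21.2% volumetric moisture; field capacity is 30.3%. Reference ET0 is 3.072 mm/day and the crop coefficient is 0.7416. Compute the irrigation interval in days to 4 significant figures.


Approach: apply soil-water budget scheduling, SMD = (FC-theta)/100*depth*1000; ETc = ET0*Kc; interval = SMD/ETc.
Step 1 — soil moisture deficit:
  SMD = (30.3 - 21.2)/100 * 0.7404 * 1000 = 67.3764 mm
Step 2 — daily crop ET (ETc = ET0*Kc):
  ETc = 3.072 * 0.7416 = 2.27820 mm/day
Step 3 — irrigation interval (SMD/ETc):
  interval = 67.3764 / 2.27820 = 29.57 days
Therefore the irrigation interval = 29.57 days.


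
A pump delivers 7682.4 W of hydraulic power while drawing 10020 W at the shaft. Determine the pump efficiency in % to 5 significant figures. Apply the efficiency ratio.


Approach: apply the efficiency ratio, eta = (P_out/P_in)*100.
eta = (7682.4 / 10020) * 100 = 76.671 %
Therefore the pump efficiency = 76.671 %.


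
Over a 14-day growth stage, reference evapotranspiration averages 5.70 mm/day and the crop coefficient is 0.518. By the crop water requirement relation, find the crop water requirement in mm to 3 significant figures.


Approach: apply the crop water requirement relation, CWR = ET0 * Kc * days.
CWR = 5.70 * 0.518 * 14 = 41.3 mm
Therefore the crop water requirement = 41.3 mm.


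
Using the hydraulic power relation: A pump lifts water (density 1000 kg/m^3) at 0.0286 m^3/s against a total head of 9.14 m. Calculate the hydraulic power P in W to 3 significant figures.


Approach: apply the hydraulic power relation, P = rho*g*Q*H.
P = 1000 * 9.81 * 0.0286 * 9.14 = 2560 W
Therefore the hydraulic power P = 2560 W.


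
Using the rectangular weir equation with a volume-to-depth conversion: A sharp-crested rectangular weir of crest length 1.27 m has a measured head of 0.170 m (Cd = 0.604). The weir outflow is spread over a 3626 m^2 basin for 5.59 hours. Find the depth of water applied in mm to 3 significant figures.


Approach: apply the rectangular weir equation with a volume-to-depth conversion, Q = (2/3)*Cd*L*sqrt(2g)*H^1.5; d = Q*t/A * 1000.
Step 1 — weir discharge:
  Q = (2/3)*0.604*1.27*sqrt(2*9.81)*0.170^1.5 = 0.15877 m^3/s
Step 2 — volume: V = 0.15877 * 5.59*3600 = 3195.1 m^3
Step 3 — depth: d = V/A * 1000 = 3195.1/3626 * 1000 = 881 mm
Therefore the depth of water applied = 881 mm.


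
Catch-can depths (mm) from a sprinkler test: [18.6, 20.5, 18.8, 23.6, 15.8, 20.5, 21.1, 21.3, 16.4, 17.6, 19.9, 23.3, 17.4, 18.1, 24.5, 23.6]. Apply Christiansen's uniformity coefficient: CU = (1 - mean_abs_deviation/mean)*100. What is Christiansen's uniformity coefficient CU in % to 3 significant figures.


mean = 20.062 mm
mean |d_i - mean| = 2.2375 mm
CU = (1 - 2.2375/20.062)*100 = 88.8 %
Therefore Christiansen's uniformity coefficient CU = 88.8 %.


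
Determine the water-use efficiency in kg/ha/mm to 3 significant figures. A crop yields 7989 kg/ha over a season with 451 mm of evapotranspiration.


Approach: apply the water-use efficiency ratio, WUE = yield/ET.
WUE = 7989 / 451 = 17.7 kg/ha/mm
Therefore the water-use efficiency = 17.7 kg/ha/mm.


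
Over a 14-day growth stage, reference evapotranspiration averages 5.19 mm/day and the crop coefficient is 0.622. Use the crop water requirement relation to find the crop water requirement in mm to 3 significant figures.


Approach: apply the crop water requirement relation, CWR = ET0 * Kc * days.
CWR = 5.19 * 0.622 * 14 = 45.2 mm
Therefore the crop water requirement = 45.2 mm.


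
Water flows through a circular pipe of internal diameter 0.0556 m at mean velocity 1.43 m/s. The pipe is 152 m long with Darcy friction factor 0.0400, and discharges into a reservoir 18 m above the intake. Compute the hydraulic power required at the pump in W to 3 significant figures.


Approach: apply continuity + Darcy-Weisbach + hydraulic power, Q = A*v; hf = f*(L/D)*(v^2/(2g)); H = static + hf; P = rho*g*Q*H.
Step 1 — flow rate (continuity, Q = A*v):
  A = pi*(0.0556/2)^2 = 0.0024279 m^2
  Q = 0.0024279 * 1.43 = 0.0034720 m^3/s
Step 2 — friction head loss (Darcy-Weisbach):
  hf = 0.0400 * (152/0.0556) * (1.43^2 / (2*9.81))
  hf = 11.397 m
Step 3 — total head: H = 18 + 11.397 = 29.397 m
Step 4 — hydraulic power (P = rho*g*Q*H):
  P = 1000 * 9.81 * 0.0034720 * 29.397 = 1000 W
Therefore the hydraulic power required at the pump = 1000 W.


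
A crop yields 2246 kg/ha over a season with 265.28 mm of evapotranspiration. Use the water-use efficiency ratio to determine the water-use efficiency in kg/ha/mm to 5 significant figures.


Approach: apply the water-use efficiency ratio, WUE = yield/ET.
WUE = 2246 / 265.28 = 8.4665 kg/ha/mm
Therefore the water-use efficiency = 8.4665 kg/ha/mm.


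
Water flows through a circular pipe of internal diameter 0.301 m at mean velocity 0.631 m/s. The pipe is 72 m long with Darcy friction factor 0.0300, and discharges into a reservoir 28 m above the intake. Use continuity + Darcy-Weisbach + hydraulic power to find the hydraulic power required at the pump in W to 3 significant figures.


Approach: apply continuity + Darcy-Weisbach + hydraulic power, Q = A*v; hf = f*(L/D)*(v^2/(2g)); H = static + hf; P = rho*g*Q*H.
Step 1 — flow rate (continuity, Q = A*v):
  A = pi*(0.301/2)^2 = 0.071158 m^2
  Q = 0.071158 * 0.631 = 0.044901 m^3/s
Step 2 — friction head loss (Darcy-Weisbach):
  hf = 0.0300 * (72/0.301) * (0.631^2 / (2*9.81))
  hf = 0.14563 m
Step 3 — total head: H = 28 + 0.14563 = 28.146 m
Step 4 — hydraulic power (P = rho*g*Q*H):
  P = 1000 * 9.81 * 0.044901 * 28.146 = 12400 W
Therefore the hydraulic power required at the pump = 12400 W.


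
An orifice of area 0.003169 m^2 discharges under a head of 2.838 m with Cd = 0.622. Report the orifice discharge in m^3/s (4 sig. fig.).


Approach: apply the orifice equation, Q = Cd*A*sqrt(2*g*h).
Q = 0.622 * 0.003169 * sqrt(2*9.81*2.838) = 0.01471 m^3/s
Therefore the orifice discharge = 0.01471 m^3/s.


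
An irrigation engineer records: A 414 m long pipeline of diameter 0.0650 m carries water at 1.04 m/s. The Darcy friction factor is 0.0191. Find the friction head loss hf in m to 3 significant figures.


Approach: apply the Darcy-Weisbach equation, hf = f*(L/D)*(v^2/(2g)).
hf = 0.0191 * (414/0.0650) * (1.04^2 / (2*9.81))
hf = 6.71 m
Therefore the friction head loss hf = 6.71 m.


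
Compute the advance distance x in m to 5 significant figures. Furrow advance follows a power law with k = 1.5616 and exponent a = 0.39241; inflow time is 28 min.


Approach: apply the power-law advance function, x = k*t^a.
x = 1.5616 * 28^0.39241 = 5.7736 m
Therefore the advance distance x = 5.7736 m.


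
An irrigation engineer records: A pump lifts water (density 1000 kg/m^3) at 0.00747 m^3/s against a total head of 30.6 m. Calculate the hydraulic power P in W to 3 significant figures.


Approach: apply the hydraulic power relation, P = rho*g*Q*H.
P = 1000 * 9.81 * 0.00747 * 30.6 = 2240 W
Therefore the hydraulic power P = 2240 W.


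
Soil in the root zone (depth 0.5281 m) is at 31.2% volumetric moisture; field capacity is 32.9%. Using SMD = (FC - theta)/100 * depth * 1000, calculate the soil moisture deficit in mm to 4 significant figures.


SMD = (32.9 - 31.2)/100 * 0.5281 * 1000 = 8.978 mm
Therefore the soil moisture deficit = 8.978 mm.


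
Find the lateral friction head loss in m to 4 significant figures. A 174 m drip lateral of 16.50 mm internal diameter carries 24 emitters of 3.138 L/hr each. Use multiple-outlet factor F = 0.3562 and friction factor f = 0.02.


Approach: apply Darcy-Weisbach with the multiple-outlet F-factor, Q = n*q/(3600*1000) m^3/s; v = Q/A; hf = F*f*(L/D)*(v^2/(2g)).
Q = 24*3.138/(3600*1000) = 2.09200e-05 m^3/s
A = pi*(16.50e-3/2)^2 = 2.13825e-04 m^2, so v = Q/A = 0.0978372 m/s
hf = 0.3562*0.02*(174/0.01650)*(0.0978372^2/(2*9.81)) = 0.03665 m
Therefore the lateral friction head loss = 0.03665 m.


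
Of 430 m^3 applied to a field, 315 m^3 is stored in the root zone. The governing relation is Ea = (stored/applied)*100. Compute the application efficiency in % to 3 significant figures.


Ea = (315/430)*100 = 73.3 %
Therefore the application efficiency = 73.3 %.


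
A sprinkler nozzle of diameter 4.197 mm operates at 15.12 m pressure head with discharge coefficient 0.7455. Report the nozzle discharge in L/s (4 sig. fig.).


Approach: apply the orifice equation, Q = Cd*A*sqrt(2*g*h), A = pi*(d/2)^2.
A = pi*(4.197e-3/2)^2 = 1.38346e-05 m^2
Q = 0.7455 * 1.38346e-05 * sqrt(2*9.81*15.12) * 1000 = 0.1776 L/s
Therefore the nozzle discharge = 0.1776 L/s.


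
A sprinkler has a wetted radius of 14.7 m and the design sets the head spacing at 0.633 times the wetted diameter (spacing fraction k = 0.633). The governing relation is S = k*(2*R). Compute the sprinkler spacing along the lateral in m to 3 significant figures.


S = 0.633 * (2 * 14.7) = 18.6 m
Therefore the sprinkler spacing along the lateral = 18.6 m.


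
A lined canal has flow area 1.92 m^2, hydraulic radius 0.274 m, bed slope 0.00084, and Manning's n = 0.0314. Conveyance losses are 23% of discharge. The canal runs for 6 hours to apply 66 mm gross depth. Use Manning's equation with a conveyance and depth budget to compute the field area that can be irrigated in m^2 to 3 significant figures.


Approach: apply Manning's equation with a conveyance and depth budget, Q = (1/n)*A*R^(2/3)*S^(1/2); Q_field = Q*(1-loss); Area = Q_field*t/(d/1000).
Step 1 — canal discharge (Manning's equation):
  Q = (1/0.0314) * 1.92 * 0.274^(2/3) * 0.00084^(1/2) = 0.74762 m^3/s
Step 2 — delivered flow: Q_field = 0.74762*(1 - 23/100) = 0.57566 m^3/s
Step 3 — volume delivered: V = 0.57566 * 6*3600 = 12434 m^3
Step 4 — area served: A = V / (depth/1000) = 12434 / 0.066 = 188000 m^2
Therefore the field area that can be irrigated = 188000 m^2.


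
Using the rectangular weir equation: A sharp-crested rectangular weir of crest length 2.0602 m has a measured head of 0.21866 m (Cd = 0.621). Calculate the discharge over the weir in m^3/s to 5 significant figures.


Approach: apply the rectangular weir equation, Q = (2/3)*Cd*L*sqrt(2g)*H^1.5.
Q = (2/3)*0.621*2.0602*sqrt(2*9.81)*0.21866^1.5 = 0.38629 m^3/s
Therefore the discharge over the weir = 0.38629 m^3/s.


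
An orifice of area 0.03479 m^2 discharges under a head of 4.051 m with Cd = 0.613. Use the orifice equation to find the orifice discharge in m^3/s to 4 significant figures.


Approach: apply the orifice equation, Q = Cd*A*sqrt(2*g*h).
Q = 0.613 * 0.03479 * sqrt(2*9.81*4.051) = 0.1901 m^3/s
Therefore the orifice discharge = 0.1901 m^3/s.


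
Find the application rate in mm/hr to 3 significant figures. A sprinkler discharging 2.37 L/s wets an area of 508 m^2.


Approach: apply the application rate relation, rate = (Q/A)*3600.
rate = (2.37 / 508) * 3600 = 16.8 mm/hr
Therefore the application rate = 16.8 mm/hr.
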